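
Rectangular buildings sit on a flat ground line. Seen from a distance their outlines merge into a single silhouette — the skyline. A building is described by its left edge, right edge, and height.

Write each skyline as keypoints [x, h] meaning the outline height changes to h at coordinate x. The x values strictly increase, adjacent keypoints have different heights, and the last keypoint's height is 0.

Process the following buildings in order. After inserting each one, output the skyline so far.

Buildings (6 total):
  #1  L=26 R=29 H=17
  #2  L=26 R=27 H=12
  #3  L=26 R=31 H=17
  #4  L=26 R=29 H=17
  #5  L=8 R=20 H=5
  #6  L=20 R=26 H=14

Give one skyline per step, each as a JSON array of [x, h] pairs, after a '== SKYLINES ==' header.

== SKYLINES ==
[[26,17],[29,0]]
[[26,17],[29,0]]
[[26,17],[31,0]]
[[26,17],[31,0]]
[[8,5],[20,0],[26,17],[31,0]]
[[8,5],[20,14],[26,17],[31,0]]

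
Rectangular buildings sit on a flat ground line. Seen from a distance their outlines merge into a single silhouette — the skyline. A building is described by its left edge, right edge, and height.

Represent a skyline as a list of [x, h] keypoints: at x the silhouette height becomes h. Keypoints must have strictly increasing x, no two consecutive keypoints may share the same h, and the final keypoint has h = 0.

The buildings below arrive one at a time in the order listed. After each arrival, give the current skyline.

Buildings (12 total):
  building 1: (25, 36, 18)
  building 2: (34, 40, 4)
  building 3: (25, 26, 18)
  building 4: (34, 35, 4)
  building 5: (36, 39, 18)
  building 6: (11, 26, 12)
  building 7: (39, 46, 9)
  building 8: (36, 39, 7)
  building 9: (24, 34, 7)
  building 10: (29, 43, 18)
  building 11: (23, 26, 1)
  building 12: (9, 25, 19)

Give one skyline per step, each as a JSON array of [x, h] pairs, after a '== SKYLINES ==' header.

== SKYLINES ==
[[25,18],[36,0]]
[[25,18],[36,4],[40,0]]
[[25,18],[36,4],[40,0]]
[[25,18],[36,4],[40,0]]
[[25,18],[39,4],[40,0]]
[[11,12],[25,18],[39,4],[40,0]]
[[11,12],[25,18],[39,9],[46,0]]
[[11,12],[25,18],[39,9],[46,0]]
[[11,12],[25,18],[39,9],[46,0]]
[[11,12],[25,18],[43,9],[46,0]]
[[11,12],[25,18],[43,9],[46,0]]
[[9,19],[25,18],[43,9],[46,0]]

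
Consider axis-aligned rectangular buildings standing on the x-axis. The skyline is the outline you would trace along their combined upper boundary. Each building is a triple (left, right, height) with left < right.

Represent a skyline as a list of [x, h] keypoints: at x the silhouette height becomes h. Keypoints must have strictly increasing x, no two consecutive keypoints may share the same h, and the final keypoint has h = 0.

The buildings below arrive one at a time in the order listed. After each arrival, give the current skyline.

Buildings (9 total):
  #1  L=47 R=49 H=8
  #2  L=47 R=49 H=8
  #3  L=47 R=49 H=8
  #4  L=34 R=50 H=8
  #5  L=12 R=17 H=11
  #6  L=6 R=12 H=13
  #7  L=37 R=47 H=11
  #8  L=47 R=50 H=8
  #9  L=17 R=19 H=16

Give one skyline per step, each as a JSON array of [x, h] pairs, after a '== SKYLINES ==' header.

== SKYLINES ==
[[47,8],[49,0]]
[[47,8],[49,0]]
[[47,8],[49,0]]
[[34,8],[50,0]]
[[12,11],[17,0],[34,8],[50,0]]
[[6,13],[12,11],[17,0],[34,8],[50,0]]
[[6,13],[12,11],[17,0],[34,8],[37,11],[47,8],[50,0]]
[[6,13],[12,11],[17,0],[34,8],[37,11],[47,8],[50,0]]
[[6,13],[12,11],[17,16],[19,0],[34,8],[37,11],[47,8],[50,0]]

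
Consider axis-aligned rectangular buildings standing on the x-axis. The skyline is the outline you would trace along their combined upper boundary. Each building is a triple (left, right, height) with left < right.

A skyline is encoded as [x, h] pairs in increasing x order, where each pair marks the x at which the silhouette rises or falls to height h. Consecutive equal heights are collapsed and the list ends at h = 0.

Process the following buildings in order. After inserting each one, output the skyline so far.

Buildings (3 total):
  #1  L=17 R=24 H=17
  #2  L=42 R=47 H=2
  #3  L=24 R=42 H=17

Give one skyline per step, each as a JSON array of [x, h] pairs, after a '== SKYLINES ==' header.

== SKYLINES ==
[[17,17],[24,0]]
[[17,17],[24,0],[42,2],[47,0]]
[[17,17],[42,2],[47,0]]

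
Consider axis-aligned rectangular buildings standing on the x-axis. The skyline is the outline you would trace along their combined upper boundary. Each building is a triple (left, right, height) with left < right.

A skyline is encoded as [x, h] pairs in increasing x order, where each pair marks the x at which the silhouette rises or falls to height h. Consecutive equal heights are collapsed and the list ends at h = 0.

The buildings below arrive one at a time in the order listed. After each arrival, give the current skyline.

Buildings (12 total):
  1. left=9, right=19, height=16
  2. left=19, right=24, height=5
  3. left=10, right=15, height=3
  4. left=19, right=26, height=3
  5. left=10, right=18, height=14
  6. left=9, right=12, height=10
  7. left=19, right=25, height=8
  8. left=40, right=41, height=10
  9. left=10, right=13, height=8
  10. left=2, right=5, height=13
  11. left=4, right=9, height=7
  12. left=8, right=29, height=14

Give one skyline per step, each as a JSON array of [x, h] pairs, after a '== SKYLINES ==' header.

== SKYLINES ==
[[9,16],[19,0]]
[[9,16],[19,5],[24,0]]
[[9,16],[19,5],[24,0]]
[[9,16],[19,5],[24,3],[26,0]]
[[9,16],[19,5],[24,3],[26,0]]
[[9,16],[19,5],[24,3],[26,0]]
[[9,16],[19,8],[25,3],[26,0]]
[[9,16],[19,8],[25,3],[26,0],[40,10],[41,0]]
[[9,16],[19,8],[25,3],[26,0],[40,10],[41,0]]
[[2,13],[5,0],[9,16],[19,8],[25,3],[26,0],[40,10],[41,0]]
[[2,13],[5,7],[9,16],[19,8],[25,3],[26,0],[40,10],[41,0]]
[[2,13],[5,7],[8,14],[9,16],[19,14],[29,0],[40,10],[41,0]]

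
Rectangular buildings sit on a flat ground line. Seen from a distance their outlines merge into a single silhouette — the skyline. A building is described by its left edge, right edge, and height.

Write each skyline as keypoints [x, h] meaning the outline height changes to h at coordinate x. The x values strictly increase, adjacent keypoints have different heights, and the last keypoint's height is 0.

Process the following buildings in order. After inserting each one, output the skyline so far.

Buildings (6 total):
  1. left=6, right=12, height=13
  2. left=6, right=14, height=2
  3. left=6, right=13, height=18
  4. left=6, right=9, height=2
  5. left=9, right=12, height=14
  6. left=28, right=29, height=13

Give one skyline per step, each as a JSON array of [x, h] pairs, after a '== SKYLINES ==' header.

== SKYLINES ==
[[6,13],[12,0]]
[[6,13],[12,2],[14,0]]
[[6,18],[13,2],[14,0]]
[[6,18],[13,2],[14,0]]
[[6,18],[13,2],[14,0]]
[[6,18],[13,2],[14,0],[28,13],[29,0]]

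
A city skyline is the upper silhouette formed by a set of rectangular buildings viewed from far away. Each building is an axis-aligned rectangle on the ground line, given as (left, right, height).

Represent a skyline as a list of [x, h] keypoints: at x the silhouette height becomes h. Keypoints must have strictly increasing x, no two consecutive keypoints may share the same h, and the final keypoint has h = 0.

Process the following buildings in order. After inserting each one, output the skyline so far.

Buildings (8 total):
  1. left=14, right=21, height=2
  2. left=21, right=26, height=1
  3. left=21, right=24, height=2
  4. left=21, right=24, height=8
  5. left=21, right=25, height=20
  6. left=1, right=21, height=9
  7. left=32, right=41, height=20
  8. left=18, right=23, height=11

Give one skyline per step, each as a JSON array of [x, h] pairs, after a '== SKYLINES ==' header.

== SKYLINES ==
[[14,2],[21,0]]
[[14,2],[21,1],[26,0]]
[[14,2],[24,1],[26,0]]
[[14,2],[21,8],[24,1],[26,0]]
[[14,2],[21,20],[25,1],[26,0]]
[[1,9],[21,20],[25,1],[26,0]]
[[1,9],[21,20],[25,1],[26,0],[32,20],[41,0]]
[[1,9],[18,11],[21,20],[25,1],[26,0],[32,20],[41,0]]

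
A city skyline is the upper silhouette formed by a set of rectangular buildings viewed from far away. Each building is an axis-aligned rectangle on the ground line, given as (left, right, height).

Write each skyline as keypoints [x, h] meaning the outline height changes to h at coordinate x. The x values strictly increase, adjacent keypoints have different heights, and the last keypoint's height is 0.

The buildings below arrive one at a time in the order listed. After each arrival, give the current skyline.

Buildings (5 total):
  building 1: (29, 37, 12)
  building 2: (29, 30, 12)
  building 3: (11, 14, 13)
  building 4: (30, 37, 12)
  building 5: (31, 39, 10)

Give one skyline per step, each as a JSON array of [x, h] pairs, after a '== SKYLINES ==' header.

== SKYLINES ==
[[29,12],[37,0]]
[[29,12],[37,0]]
[[11,13],[14,0],[29,12],[37,0]]
[[11,13],[14,0],[29,12],[37,0]]
[[11,13],[14,0],[29,12],[37,10],[39,0]]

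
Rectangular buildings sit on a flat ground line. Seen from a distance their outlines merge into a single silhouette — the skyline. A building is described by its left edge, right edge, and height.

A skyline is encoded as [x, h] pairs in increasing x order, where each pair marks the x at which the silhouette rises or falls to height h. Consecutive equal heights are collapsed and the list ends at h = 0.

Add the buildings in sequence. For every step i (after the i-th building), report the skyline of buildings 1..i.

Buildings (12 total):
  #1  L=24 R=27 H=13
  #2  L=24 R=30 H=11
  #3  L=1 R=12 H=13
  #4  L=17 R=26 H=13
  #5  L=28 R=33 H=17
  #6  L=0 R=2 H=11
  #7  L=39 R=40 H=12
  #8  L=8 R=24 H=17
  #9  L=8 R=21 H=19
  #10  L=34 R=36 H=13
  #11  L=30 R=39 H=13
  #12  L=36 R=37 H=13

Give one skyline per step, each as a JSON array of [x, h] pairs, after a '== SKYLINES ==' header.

== SKYLINES ==
[[24,13],[27,0]]
[[24,13],[27,11],[30,0]]
[[1,13],[12,0],[24,13],[27,11],[30,0]]
[[1,13],[12,0],[17,13],[27,11],[30,0]]
[[1,13],[12,0],[17,13],[27,11],[28,17],[33,0]]
[[0,11],[1,13],[12,0],[17,13],[27,11],[28,17],[33,0]]
[[0,11],[1,13],[12,0],[17,13],[27,11],[28,17],[33,0],[39,12],[40,0]]
[[0,11],[1,13],[8,17],[24,13],[27,11],[28,17],[33,0],[39,12],[40,0]]
[[0,11],[1,13],[8,19],[21,17],[24,13],[27,11],[28,17],[33,0],[39,12],[40,0]]
[[0,11],[1,13],[8,19],[21,17],[24,13],[27,11],[28,17],[33,0],[34,13],[36,0],[39,12],[40,0]]
[[0,11],[1,13],[8,19],[21,17],[24,13],[27,11],[28,17],[33,13],[39,12],[40,0]]
[[0,11],[1,13],[8,19],[21,17],[24,13],[27,11],[28,17],[33,13],[39,12],[40,0]]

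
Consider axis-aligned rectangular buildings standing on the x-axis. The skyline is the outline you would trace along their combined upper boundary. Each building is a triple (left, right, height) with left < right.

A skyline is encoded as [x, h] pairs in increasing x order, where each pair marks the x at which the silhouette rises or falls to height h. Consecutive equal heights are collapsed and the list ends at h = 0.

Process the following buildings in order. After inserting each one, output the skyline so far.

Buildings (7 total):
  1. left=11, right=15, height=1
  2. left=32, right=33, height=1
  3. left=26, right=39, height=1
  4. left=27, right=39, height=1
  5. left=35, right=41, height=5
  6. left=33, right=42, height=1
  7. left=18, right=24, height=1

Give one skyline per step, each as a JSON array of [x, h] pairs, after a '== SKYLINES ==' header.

== SKYLINES ==
[[11,1],[15,0]]
[[11,1],[15,0],[32,1],[33,0]]
[[11,1],[15,0],[26,1],[39,0]]
[[11,1],[15,0],[26,1],[39,0]]
[[11,1],[15,0],[26,1],[35,5],[41,0]]
[[11,1],[15,0],[26,1],[35,5],[41,1],[42,0]]
[[11,1],[15,0],[18,1],[24,0],[26,1],[35,5],[41,1],[42,0]]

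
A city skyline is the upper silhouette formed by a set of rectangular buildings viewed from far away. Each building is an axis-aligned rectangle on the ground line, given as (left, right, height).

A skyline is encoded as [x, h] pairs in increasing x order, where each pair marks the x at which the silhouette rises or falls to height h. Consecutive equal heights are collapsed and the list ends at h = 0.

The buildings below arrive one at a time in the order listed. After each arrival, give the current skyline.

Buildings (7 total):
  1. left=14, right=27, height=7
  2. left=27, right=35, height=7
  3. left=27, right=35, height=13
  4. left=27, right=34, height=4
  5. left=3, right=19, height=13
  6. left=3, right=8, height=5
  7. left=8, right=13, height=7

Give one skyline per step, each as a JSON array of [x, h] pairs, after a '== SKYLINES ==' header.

== SKYLINES ==
[[14,7],[27,0]]
[[14,7],[35,0]]
[[14,7],[27,13],[35,0]]
[[14,7],[27,13],[35,0]]
[[3,13],[19,7],[27,13],[35,0]]
[[3,13],[19,7],[27,13],[35,0]]
[[3,13],[19,7],[27,13],[35,0]]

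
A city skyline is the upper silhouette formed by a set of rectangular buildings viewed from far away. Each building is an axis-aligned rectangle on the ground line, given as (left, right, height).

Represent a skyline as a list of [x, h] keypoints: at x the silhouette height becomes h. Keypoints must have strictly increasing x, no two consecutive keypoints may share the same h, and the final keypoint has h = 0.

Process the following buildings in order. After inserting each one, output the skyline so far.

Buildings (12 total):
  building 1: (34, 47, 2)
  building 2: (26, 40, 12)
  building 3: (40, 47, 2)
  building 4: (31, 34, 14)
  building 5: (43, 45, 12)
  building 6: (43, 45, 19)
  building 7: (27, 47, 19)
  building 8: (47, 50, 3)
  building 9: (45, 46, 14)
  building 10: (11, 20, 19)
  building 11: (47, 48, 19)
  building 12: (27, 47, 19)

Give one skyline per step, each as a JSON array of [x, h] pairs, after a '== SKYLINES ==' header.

== SKYLINES ==
[[34,2],[47,0]]
[[26,12],[40,2],[47,0]]
[[26,12],[40,2],[47,0]]
[[26,12],[31,14],[34,12],[40,2],[47,0]]
[[26,12],[31,14],[34,12],[40,2],[43,12],[45,2],[47,0]]
[[26,12],[31,14],[34,12],[40,2],[43,19],[45,2],[47,0]]
[[26,12],[27,19],[47,0]]
[[26,12],[27,19],[47,3],[50,0]]
[[26,12],[27,19],[47,3],[50,0]]
[[11,19],[20,0],[26,12],[27,19],[47,3],[50,0]]
[[11,19],[20,0],[26,12],[27,19],[48,3],[50,0]]
[[11,19],[20,0],[26,12],[27,19],[48,3],[50,0]]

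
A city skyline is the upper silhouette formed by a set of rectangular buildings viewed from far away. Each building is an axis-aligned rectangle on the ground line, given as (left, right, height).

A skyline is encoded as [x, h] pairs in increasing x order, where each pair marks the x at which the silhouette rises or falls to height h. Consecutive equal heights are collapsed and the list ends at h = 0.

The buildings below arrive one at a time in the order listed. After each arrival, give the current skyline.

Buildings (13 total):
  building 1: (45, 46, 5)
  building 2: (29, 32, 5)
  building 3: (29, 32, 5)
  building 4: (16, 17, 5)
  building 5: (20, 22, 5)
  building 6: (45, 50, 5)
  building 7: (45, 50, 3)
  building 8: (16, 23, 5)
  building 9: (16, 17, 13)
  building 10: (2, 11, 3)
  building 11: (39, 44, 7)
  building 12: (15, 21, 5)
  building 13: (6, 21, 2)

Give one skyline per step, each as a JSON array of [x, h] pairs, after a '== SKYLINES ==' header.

== SKYLINES ==
[[45,5],[46,0]]
[[29,5],[32,0],[45,5],[46,0]]
[[29,5],[32,0],[45,5],[46,0]]
[[16,5],[17,0],[29,5],[32,0],[45,5],[46,0]]
[[16,5],[17,0],[20,5],[22,0],[29,5],[32,0],[45,5],[46,0]]
[[16,5],[17,0],[20,5],[22,0],[29,5],[32,0],[45,5],[50,0]]
[[16,5],[17,0],[20,5],[22,0],[29,5],[32,0],[45,5],[50,0]]
[[16,5],[23,0],[29,5],[32,0],[45,5],[50,0]]
[[16,13],[17,5],[23,0],[29,5],[32,0],[45,5],[50,0]]
[[2,3],[11,0],[16,13],[17,5],[23,0],[29,5],[32,0],[45,5],[50,0]]
[[2,3],[11,0],[16,13],[17,5],[23,0],[29,5],[32,0],[39,7],[44,0],[45,5],[50,0]]
[[2,3],[11,0],[15,5],[16,13],[17,5],[23,0],[29,5],[32,0],[39,7],[44,0],[45,5],[50,0]]
[[2,3],[11,2],[15,5],[16,13],[17,5],[23,0],[29,5],[32,0],[39,7],[44,0],[45,5],[50,0]]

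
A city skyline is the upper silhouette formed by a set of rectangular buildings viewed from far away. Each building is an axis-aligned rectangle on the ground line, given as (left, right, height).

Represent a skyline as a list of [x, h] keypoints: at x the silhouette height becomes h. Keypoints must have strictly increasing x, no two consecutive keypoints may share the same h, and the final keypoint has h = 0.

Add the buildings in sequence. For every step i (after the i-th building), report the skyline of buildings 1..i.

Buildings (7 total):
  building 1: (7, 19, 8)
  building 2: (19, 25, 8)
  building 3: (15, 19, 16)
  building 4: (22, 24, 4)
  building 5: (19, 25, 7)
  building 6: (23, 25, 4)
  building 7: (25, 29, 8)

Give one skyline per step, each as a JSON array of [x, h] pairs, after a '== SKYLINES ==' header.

== SKYLINES ==
[[7,8],[19,0]]
[[7,8],[25,0]]
[[7,8],[15,16],[19,8],[25,0]]
[[7,8],[15,16],[19,8],[25,0]]
[[7,8],[15,16],[19,8],[25,0]]
[[7,8],[15,16],[19,8],[25,0]]
[[7,8],[15,16],[19,8],[29,0]]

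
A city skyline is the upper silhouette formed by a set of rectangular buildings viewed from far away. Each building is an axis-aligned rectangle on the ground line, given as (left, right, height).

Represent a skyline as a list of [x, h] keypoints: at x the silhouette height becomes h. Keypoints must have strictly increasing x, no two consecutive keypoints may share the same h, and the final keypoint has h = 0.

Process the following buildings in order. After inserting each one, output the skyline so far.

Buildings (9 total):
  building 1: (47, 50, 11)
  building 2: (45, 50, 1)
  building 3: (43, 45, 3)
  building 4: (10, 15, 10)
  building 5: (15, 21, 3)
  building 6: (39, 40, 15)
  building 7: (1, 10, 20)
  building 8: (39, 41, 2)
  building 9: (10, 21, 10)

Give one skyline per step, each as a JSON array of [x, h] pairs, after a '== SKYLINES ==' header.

== SKYLINES ==
[[47,11],[50,0]]
[[45,1],[47,11],[50,0]]
[[43,3],[45,1],[47,11],[50,0]]
[[10,10],[15,0],[43,3],[45,1],[47,11],[50,0]]
[[10,10],[15,3],[21,0],[43,3],[45,1],[47,11],[50,0]]
[[10,10],[15,3],[21,0],[39,15],[40,0],[43,3],[45,1],[47,11],[50,0]]
[[1,20],[10,10],[15,3],[21,0],[39,15],[40,0],[43,3],[45,1],[47,11],[50,0]]
[[1,20],[10,10],[15,3],[21,0],[39,15],[40,2],[41,0],[43,3],[45,1],[47,11],[50,0]]
[[1,20],[10,10],[21,0],[39,15],[40,2],[41,0],[43,3],[45,1],[47,11],[50,0]]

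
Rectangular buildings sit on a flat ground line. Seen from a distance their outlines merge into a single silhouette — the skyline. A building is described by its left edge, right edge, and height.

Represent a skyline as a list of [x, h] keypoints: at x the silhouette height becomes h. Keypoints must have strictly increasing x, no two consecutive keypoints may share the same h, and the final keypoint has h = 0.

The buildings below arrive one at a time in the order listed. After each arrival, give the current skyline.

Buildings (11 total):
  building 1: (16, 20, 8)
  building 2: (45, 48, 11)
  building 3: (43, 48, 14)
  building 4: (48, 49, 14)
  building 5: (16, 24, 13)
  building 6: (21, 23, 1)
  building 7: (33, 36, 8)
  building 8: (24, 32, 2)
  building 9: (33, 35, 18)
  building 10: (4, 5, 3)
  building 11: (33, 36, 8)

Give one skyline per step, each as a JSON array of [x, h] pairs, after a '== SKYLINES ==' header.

== SKYLINES ==
[[16,8],[20,0]]
[[16,8],[20,0],[45,11],[48,0]]
[[16,8],[20,0],[43,14],[48,0]]
[[16,8],[20,0],[43,14],[49,0]]
[[16,13],[24,0],[43,14],[49,0]]
[[16,13],[24,0],[43,14],[49,0]]
[[16,13],[24,0],[33,8],[36,0],[43,14],[49,0]]
[[16,13],[24,2],[32,0],[33,8],[36,0],[43,14],[49,0]]
[[16,13],[24,2],[32,0],[33,18],[35,8],[36,0],[43,14],[49,0]]
[[4,3],[5,0],[16,13],[24,2],[32,0],[33,18],[35,8],[36,0],[43,14],[49,0]]
[[4,3],[5,0],[16,13],[24,2],[32,0],[33,18],[35,8],[36,0],[43,14],[49,0]]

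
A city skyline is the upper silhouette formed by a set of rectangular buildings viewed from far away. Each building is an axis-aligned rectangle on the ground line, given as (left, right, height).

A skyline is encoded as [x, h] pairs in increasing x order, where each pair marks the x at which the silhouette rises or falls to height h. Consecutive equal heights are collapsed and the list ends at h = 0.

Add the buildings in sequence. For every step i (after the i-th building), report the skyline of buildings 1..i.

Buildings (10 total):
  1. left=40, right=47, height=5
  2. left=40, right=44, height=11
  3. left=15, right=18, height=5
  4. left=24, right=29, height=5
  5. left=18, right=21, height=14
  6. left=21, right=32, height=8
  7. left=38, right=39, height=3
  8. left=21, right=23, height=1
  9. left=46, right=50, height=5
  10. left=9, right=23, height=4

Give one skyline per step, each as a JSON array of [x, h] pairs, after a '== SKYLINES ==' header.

== SKYLINES ==
[[40,5],[47,0]]
[[40,11],[44,5],[47,0]]
[[15,5],[18,0],[40,11],[44,5],[47,0]]
[[15,5],[18,0],[24,5],[29,0],[40,11],[44,5],[47,0]]
[[15,5],[18,14],[21,0],[24,5],[29,0],[40,11],[44,5],[47,0]]
[[15,5],[18,14],[21,8],[32,0],[40,11],[44,5],[47,0]]
[[15,5],[18,14],[21,8],[32,0],[38,3],[39,0],[40,11],[44,5],[47,0]]
[[15,5],[18,14],[21,8],[32,0],[38,3],[39,0],[40,11],[44,5],[47,0]]
[[15,5],[18,14],[21,8],[32,0],[38,3],[39,0],[40,11],[44,5],[50,0]]
[[9,4],[15,5],[18,14],[21,8],[32,0],[38,3],[39,0],[40,11],[44,5],[50,0]]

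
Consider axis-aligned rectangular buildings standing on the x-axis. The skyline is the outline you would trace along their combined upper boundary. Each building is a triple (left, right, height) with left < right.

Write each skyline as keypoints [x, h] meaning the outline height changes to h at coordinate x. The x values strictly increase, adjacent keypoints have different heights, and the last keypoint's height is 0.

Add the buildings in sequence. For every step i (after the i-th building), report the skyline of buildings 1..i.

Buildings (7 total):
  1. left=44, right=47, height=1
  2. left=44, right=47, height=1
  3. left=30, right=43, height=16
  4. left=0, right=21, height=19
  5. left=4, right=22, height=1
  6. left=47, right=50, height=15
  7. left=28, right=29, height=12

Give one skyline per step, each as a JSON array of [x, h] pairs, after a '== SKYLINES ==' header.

== SKYLINES ==
[[44,1],[47,0]]
[[44,1],[47,0]]
[[30,16],[43,0],[44,1],[47,0]]
[[0,19],[21,0],[30,16],[43,0],[44,1],[47,0]]
[[0,19],[21,1],[22,0],[30,16],[43,0],[44,1],[47,0]]
[[0,19],[21,1],[22,0],[30,16],[43,0],[44,1],[47,15],[50,0]]
[[0,19],[21,1],[22,0],[28,12],[29,0],[30,16],[43,0],[44,1],[47,15],[50,0]]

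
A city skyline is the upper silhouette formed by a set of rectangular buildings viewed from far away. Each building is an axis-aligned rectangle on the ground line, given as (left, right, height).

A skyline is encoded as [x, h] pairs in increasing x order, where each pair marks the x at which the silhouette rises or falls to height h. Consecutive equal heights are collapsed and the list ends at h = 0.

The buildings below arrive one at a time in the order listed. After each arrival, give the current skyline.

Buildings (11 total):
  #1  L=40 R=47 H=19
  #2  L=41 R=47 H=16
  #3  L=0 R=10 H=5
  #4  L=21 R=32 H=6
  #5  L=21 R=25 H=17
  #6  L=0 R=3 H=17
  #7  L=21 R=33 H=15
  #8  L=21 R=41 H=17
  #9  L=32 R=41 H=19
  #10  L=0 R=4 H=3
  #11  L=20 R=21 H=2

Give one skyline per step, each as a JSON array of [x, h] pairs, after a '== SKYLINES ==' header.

== SKYLINES ==
[[40,19],[47,0]]
[[40,19],[47,0]]
[[0,5],[10,0],[40,19],[47,0]]
[[0,5],[10,0],[21,6],[32,0],[40,19],[47,0]]
[[0,5],[10,0],[21,17],[25,6],[32,0],[40,19],[47,0]]
[[0,17],[3,5],[10,0],[21,17],[25,6],[32,0],[40,19],[47,0]]
[[0,17],[3,5],[10,0],[21,17],[25,15],[33,0],[40,19],[47,0]]
[[0,17],[3,5],[10,0],[21,17],[40,19],[47,0]]
[[0,17],[3,5],[10,0],[21,17],[32,19],[47,0]]
[[0,17],[3,5],[10,0],[21,17],[32,19],[47,0]]
[[0,17],[3,5],[10,0],[20,2],[21,17],[32,19],[47,0]]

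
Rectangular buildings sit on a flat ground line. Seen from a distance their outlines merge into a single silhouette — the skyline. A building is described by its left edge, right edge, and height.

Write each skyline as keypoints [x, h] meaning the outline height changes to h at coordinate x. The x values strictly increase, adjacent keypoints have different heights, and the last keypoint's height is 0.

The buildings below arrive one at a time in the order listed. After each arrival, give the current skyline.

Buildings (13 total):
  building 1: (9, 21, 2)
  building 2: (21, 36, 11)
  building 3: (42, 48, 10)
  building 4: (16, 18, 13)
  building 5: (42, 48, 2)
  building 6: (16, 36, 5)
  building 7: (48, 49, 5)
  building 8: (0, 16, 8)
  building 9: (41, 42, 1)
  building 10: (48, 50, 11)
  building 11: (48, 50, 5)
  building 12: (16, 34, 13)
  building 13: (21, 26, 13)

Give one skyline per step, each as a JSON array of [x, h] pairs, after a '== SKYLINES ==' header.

== SKYLINES ==
[[9,2],[21,0]]
[[9,2],[21,11],[36,0]]
[[9,2],[21,11],[36,0],[42,10],[48,0]]
[[9,2],[16,13],[18,2],[21,11],[36,0],[42,10],[48,0]]
[[9,2],[16,13],[18,2],[21,11],[36,0],[42,10],[48,0]]
[[9,2],[16,13],[18,5],[21,11],[36,0],[42,10],[48,0]]
[[9,2],[16,13],[18,5],[21,11],[36,0],[42,10],[48,5],[49,0]]
[[0,8],[16,13],[18,5],[21,11],[36,0],[42,10],[48,5],[49,0]]
[[0,8],[16,13],[18,5],[21,11],[36,0],[41,1],[42,10],[48,5],[49,0]]
[[0,8],[16,13],[18,5],[21,11],[36,0],[41,1],[42,10],[48,11],[50,0]]
[[0,8],[16,13],[18,5],[21,11],[36,0],[41,1],[42,10],[48,11],[50,0]]
[[0,8],[16,13],[34,11],[36,0],[41,1],[42,10],[48,11],[50,0]]
[[0,8],[16,13],[34,11],[36,0],[41,1],[42,10],[48,11],[50,0]]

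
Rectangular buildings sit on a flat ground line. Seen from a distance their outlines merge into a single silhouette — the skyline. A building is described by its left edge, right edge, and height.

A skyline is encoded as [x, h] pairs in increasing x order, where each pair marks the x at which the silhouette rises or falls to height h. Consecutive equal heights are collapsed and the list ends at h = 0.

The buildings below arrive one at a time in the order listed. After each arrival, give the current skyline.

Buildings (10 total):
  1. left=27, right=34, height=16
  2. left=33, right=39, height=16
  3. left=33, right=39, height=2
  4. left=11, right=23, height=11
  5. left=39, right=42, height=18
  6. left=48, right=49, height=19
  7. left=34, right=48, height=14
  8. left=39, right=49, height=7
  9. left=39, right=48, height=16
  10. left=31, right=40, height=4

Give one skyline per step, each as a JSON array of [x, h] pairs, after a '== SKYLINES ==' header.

== SKYLINES ==
[[27,16],[34,0]]
[[27,16],[39,0]]
[[27,16],[39,0]]
[[11,11],[23,0],[27,16],[39,0]]
[[11,11],[23,0],[27,16],[39,18],[42,0]]
[[11,11],[23,0],[27,16],[39,18],[42,0],[48,19],[49,0]]
[[11,11],[23,0],[27,16],[39,18],[42,14],[48,19],[49,0]]
[[11,11],[23,0],[27,16],[39,18],[42,14],[48,19],[49,0]]
[[11,11],[23,0],[27,16],[39,18],[42,16],[48,19],[49,0]]
[[11,11],[23,0],[27,16],[39,18],[42,16],[48,19],[49,0]]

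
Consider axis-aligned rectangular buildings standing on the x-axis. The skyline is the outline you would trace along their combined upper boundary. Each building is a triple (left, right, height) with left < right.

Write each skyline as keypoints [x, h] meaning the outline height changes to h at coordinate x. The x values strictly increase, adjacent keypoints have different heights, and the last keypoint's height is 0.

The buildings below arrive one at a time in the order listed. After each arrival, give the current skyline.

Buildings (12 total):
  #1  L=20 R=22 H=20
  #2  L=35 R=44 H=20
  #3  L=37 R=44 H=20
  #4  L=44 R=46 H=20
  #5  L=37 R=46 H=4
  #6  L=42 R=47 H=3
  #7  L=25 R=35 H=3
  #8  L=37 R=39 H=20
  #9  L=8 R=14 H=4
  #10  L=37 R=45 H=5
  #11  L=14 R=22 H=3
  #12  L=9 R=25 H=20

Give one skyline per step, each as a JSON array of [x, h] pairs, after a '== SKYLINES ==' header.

== SKYLINES ==
[[20,20],[22,0]]
[[20,20],[22,0],[35,20],[44,0]]
[[20,20],[22,0],[35,20],[44,0]]
[[20,20],[22,0],[35,20],[46,0]]
[[20,20],[22,0],[35,20],[46,0]]
[[20,20],[22,0],[35,20],[46,3],[47,0]]
[[20,20],[22,0],[25,3],[35,20],[46,3],[47,0]]
[[20,20],[22,0],[25,3],[35,20],[46,3],[47,0]]
[[8,4],[14,0],[20,20],[22,0],[25,3],[35,20],[46,3],[47,0]]
[[8,4],[14,0],[20,20],[22,0],[25,3],[35,20],[46,3],[47,0]]
[[8,4],[14,3],[20,20],[22,0],[25,3],[35,20],[46,3],[47,0]]
[[8,4],[9,20],[25,3],[35,20],[46,3],[47,0]]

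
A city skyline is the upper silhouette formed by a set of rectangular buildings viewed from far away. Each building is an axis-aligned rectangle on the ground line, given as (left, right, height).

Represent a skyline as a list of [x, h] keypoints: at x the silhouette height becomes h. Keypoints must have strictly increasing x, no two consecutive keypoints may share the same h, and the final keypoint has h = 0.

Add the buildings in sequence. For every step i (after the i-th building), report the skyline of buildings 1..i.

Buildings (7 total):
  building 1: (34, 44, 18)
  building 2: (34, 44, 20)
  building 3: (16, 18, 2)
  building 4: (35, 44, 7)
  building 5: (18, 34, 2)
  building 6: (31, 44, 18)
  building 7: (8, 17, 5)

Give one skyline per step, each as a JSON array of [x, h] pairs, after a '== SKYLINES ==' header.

== SKYLINES ==
[[34,18],[44,0]]
[[34,20],[44,0]]
[[16,2],[18,0],[34,20],[44,0]]
[[16,2],[18,0],[34,20],[44,0]]
[[16,2],[34,20],[44,0]]
[[16,2],[31,18],[34,20],[44,0]]
[[8,5],[17,2],[31,18],[34,20],[44,0]]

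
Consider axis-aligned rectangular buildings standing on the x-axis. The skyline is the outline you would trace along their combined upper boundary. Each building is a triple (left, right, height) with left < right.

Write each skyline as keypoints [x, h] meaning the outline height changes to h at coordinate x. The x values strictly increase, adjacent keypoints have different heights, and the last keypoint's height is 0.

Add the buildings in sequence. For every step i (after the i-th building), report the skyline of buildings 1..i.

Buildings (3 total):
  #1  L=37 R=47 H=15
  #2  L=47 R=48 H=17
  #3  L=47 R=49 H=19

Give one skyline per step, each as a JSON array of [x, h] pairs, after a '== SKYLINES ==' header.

== SKYLINES ==
[[37,15],[47,0]]
[[37,15],[47,17],[48,0]]
[[37,15],[47,19],[49,0]]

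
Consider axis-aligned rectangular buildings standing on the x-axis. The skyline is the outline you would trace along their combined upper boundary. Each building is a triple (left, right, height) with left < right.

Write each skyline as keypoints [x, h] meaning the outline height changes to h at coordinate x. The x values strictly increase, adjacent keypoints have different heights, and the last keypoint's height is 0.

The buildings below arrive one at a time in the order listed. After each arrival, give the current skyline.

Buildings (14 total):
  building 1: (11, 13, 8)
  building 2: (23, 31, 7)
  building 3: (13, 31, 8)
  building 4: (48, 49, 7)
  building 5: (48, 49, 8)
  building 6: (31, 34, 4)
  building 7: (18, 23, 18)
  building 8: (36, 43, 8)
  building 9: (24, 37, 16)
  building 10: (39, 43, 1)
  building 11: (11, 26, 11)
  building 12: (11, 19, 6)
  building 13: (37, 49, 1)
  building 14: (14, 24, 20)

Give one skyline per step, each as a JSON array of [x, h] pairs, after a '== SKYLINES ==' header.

== SKYLINES ==
[[11,8],[13,0]]
[[11,8],[13,0],[23,7],[31,0]]
[[11,8],[31,0]]
[[11,8],[31,0],[48,7],[49,0]]
[[11,8],[31,0],[48,8],[49,0]]
[[11,8],[31,4],[34,0],[48,8],[49,0]]
[[11,8],[18,18],[23,8],[31,4],[34,0],[48,8],[49,0]]
[[11,8],[18,18],[23,8],[31,4],[34,0],[36,8],[43,0],[48,8],[49,0]]
[[11,8],[18,18],[23,8],[24,16],[37,8],[43,0],[48,8],[49,0]]
[[11,8],[18,18],[23,8],[24,16],[37,8],[43,0],[48,8],[49,0]]
[[11,11],[18,18],[23,11],[24,16],[37,8],[43,0],[48,8],[49,0]]
[[11,11],[18,18],[23,11],[24,16],[37,8],[43,0],[48,8],[49,0]]
[[11,11],[18,18],[23,11],[24,16],[37,8],[43,1],[48,8],[49,0]]
[[11,11],[14,20],[24,16],[37,8],[43,1],[48,8],[49,0]]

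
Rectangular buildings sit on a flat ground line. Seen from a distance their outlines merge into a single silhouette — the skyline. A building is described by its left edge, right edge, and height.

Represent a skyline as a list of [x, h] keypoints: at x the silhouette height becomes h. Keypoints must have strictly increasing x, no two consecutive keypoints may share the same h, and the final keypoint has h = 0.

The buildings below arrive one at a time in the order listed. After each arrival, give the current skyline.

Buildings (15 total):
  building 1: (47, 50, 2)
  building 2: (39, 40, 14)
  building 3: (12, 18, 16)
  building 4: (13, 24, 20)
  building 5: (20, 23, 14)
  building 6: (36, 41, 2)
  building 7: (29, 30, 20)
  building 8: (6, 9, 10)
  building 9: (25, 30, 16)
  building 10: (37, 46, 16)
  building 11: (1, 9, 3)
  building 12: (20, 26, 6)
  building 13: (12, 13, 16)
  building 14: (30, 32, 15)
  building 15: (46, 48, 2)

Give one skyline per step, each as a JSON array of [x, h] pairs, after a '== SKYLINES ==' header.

== SKYLINES ==
[[47,2],[50,0]]
[[39,14],[40,0],[47,2],[50,0]]
[[12,16],[18,0],[39,14],[40,0],[47,2],[50,0]]
[[12,16],[13,20],[24,0],[39,14],[40,0],[47,2],[50,0]]
[[12,16],[13,20],[24,0],[39,14],[40,0],[47,2],[50,0]]
[[12,16],[13,20],[24,0],[36,2],[39,14],[40,2],[41,0],[47,2],[50,0]]
[[12,16],[13,20],[24,0],[29,20],[30,0],[36,2],[39,14],[40,2],[41,0],[47,2],[50,0]]
[[6,10],[9,0],[12,16],[13,20],[24,0],[29,20],[30,0],[36,2],[39,14],[40,2],[41,0],[47,2],[50,0]]
[[6,10],[9,0],[12,16],[13,20],[24,0],[25,16],[29,20],[30,0],[36,2],[39,14],[40,2],[41,0],[47,2],[50,0]]
[[6,10],[9,0],[12,16],[13,20],[24,0],[25,16],[29,20],[30,0],[36,2],[37,16],[46,0],[47,2],[50,0]]
[[1,3],[6,10],[9,0],[12,16],[13,20],[24,0],[25,16],[29,20],[30,0],[36,2],[37,16],[46,0],[47,2],[50,0]]
[[1,3],[6,10],[9,0],[12,16],[13,20],[24,6],[25,16],[29,20],[30,0],[36,2],[37,16],[46,0],[47,2],[50,0]]
[[1,3],[6,10],[9,0],[12,16],[13,20],[24,6],[25,16],[29,20],[30,0],[36,2],[37,16],[46,0],[47,2],[50,0]]
[[1,3],[6,10],[9,0],[12,16],[13,20],[24,6],[25,16],[29,20],[30,15],[32,0],[36,2],[37,16],[46,0],[47,2],[50,0]]
[[1,3],[6,10],[9,0],[12,16],[13,20],[24,6],[25,16],[29,20],[30,15],[32,0],[36,2],[37,16],[46,2],[50,0]]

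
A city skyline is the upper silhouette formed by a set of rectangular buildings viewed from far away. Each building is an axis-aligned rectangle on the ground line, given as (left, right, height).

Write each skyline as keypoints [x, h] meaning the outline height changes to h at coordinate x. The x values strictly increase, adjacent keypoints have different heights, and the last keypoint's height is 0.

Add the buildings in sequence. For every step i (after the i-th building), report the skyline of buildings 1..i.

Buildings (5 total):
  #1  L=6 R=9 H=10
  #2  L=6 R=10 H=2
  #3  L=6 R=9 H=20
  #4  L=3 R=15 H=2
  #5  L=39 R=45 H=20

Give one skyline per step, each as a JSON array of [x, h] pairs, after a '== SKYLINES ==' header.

== SKYLINES ==
[[6,10],[9,0]]
[[6,10],[9,2],[10,0]]
[[6,20],[9,2],[10,0]]
[[3,2],[6,20],[9,2],[15,0]]
[[3,2],[6,20],[9,2],[15,0],[39,20],[45,0]]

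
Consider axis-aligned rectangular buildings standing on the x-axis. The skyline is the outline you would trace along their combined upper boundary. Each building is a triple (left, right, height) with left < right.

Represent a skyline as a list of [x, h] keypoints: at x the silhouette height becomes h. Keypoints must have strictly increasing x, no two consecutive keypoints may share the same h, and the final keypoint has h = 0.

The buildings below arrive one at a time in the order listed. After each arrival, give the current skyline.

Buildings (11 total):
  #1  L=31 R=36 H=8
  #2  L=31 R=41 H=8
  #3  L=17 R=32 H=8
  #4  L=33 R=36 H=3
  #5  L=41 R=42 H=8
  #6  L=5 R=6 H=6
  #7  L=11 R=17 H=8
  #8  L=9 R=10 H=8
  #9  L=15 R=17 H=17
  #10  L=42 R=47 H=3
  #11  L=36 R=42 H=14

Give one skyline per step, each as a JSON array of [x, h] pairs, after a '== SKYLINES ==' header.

== SKYLINES ==
[[31,8],[36,0]]
[[31,8],[41,0]]
[[17,8],[41,0]]
[[17,8],[41,0]]
[[17,8],[42,0]]
[[5,6],[6,0],[17,8],[42,0]]
[[5,6],[6,0],[11,8],[42,0]]
[[5,6],[6,0],[9,8],[10,0],[11,8],[42,0]]
[[5,6],[6,0],[9,8],[10,0],[11,8],[15,17],[17,8],[42,0]]
[[5,6],[6,0],[9,8],[10,0],[11,8],[15,17],[17,8],[42,3],[47,0]]
[[5,6],[6,0],[9,8],[10,0],[11,8],[15,17],[17,8],[36,14],[42,3],[47,0]]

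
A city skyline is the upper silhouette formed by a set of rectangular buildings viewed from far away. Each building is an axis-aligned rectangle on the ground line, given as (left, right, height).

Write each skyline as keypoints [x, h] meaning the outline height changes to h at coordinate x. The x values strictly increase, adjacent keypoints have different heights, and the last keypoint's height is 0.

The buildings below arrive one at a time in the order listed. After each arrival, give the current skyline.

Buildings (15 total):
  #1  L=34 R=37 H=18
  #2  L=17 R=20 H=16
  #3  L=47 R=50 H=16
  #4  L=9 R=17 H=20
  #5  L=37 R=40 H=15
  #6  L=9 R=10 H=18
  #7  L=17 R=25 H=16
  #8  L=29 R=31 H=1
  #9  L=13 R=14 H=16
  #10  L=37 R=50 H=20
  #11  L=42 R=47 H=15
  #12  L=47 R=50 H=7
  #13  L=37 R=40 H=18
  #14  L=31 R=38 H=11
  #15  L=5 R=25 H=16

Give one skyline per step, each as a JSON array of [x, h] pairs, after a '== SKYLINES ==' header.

== SKYLINES ==
[[34,18],[37,0]]
[[17,16],[20,0],[34,18],[37,0]]
[[17,16],[20,0],[34,18],[37,0],[47,16],[50,0]]
[[9,20],[17,16],[20,0],[34,18],[37,0],[47,16],[50,0]]
[[9,20],[17,16],[20,0],[34,18],[37,15],[40,0],[47,16],[50,0]]
[[9,20],[17,16],[20,0],[34,18],[37,15],[40,0],[47,16],[50,0]]
[[9,20],[17,16],[25,0],[34,18],[37,15],[40,0],[47,16],[50,0]]
[[9,20],[17,16],[25,0],[29,1],[31,0],[34,18],[37,15],[40,0],[47,16],[50,0]]
[[9,20],[17,16],[25,0],[29,1],[31,0],[34,18],[37,15],[40,0],[47,16],[50,0]]
[[9,20],[17,16],[25,0],[29,1],[31,0],[34,18],[37,20],[50,0]]
[[9,20],[17,16],[25,0],[29,1],[31,0],[34,18],[37,20],[50,0]]
[[9,20],[17,16],[25,0],[29,1],[31,0],[34,18],[37,20],[50,0]]
[[9,20],[17,16],[25,0],[29,1],[31,0],[34,18],[37,20],[50,0]]
[[9,20],[17,16],[25,0],[29,1],[31,11],[34,18],[37,20],[50,0]]
[[5,16],[9,20],[17,16],[25,0],[29,1],[31,11],[34,18],[37,20],[50,0]]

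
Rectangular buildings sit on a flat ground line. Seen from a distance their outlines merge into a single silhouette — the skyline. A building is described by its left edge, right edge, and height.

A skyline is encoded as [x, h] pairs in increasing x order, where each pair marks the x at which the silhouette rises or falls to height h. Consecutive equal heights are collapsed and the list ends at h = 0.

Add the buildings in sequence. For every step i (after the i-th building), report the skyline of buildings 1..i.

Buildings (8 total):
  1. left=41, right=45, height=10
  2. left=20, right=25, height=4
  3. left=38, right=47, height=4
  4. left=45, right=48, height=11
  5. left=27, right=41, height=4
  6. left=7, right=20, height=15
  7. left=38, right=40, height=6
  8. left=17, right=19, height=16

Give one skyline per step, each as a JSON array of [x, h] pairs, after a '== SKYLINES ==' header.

== SKYLINES ==
[[41,10],[45,0]]
[[20,4],[25,0],[41,10],[45,0]]
[[20,4],[25,0],[38,4],[41,10],[45,4],[47,0]]
[[20,4],[25,0],[38,4],[41,10],[45,11],[48,0]]
[[20,4],[25,0],[27,4],[41,10],[45,11],[48,0]]
[[7,15],[20,4],[25,0],[27,4],[41,10],[45,11],[48,0]]
[[7,15],[20,4],[25,0],[27,4],[38,6],[40,4],[41,10],[45,11],[48,0]]
[[7,15],[17,16],[19,15],[20,4],[25,0],[27,4],[38,6],[40,4],[41,10],[45,11],[48,0]]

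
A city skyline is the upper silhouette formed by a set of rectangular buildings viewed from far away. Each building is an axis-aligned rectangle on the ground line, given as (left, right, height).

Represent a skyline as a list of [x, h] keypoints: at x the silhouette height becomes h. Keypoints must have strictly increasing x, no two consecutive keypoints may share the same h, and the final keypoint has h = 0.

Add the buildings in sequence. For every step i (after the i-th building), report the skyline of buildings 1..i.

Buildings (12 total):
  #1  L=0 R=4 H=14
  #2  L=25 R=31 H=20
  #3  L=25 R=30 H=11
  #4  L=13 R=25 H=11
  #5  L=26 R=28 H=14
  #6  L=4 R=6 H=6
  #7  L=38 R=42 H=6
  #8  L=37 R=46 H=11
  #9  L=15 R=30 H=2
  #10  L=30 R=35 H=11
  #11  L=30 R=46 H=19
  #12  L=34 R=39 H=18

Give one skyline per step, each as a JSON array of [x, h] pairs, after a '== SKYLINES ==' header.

== SKYLINES ==
[[0,14],[4,0]]
[[0,14],[4,0],[25,20],[31,0]]
[[0,14],[4,0],[25,20],[31,0]]
[[0,14],[4,0],[13,11],[25,20],[31,0]]
[[0,14],[4,0],[13,11],[25,20],[31,0]]
[[0,14],[4,6],[6,0],[13,11],[25,20],[31,0]]
[[0,14],[4,6],[6,0],[13,11],[25,20],[31,0],[38,6],[42,0]]
[[0,14],[4,6],[6,0],[13,11],[25,20],[31,0],[37,11],[46,0]]
[[0,14],[4,6],[6,0],[13,11],[25,20],[31,0],[37,11],[46,0]]
[[0,14],[4,6],[6,0],[13,11],[25,20],[31,11],[35,0],[37,11],[46,0]]
[[0,14],[4,6],[6,0],[13,11],[25,20],[31,19],[46,0]]
[[0,14],[4,6],[6,0],[13,11],[25,20],[31,19],[46,0]]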